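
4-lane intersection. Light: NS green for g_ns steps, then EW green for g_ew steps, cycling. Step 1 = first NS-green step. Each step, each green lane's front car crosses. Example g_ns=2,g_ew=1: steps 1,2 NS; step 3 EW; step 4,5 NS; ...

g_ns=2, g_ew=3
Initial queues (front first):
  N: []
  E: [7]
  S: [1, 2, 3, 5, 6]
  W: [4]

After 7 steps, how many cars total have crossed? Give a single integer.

Answer: 6

Derivation:
Step 1 [NS]: N:empty,E:wait,S:car1-GO,W:wait | queues: N=0 E=1 S=4 W=1
Step 2 [NS]: N:empty,E:wait,S:car2-GO,W:wait | queues: N=0 E=1 S=3 W=1
Step 3 [EW]: N:wait,E:car7-GO,S:wait,W:car4-GO | queues: N=0 E=0 S=3 W=0
Step 4 [EW]: N:wait,E:empty,S:wait,W:empty | queues: N=0 E=0 S=3 W=0
Step 5 [EW]: N:wait,E:empty,S:wait,W:empty | queues: N=0 E=0 S=3 W=0
Step 6 [NS]: N:empty,E:wait,S:car3-GO,W:wait | queues: N=0 E=0 S=2 W=0
Step 7 [NS]: N:empty,E:wait,S:car5-GO,W:wait | queues: N=0 E=0 S=1 W=0
Cars crossed by step 7: 6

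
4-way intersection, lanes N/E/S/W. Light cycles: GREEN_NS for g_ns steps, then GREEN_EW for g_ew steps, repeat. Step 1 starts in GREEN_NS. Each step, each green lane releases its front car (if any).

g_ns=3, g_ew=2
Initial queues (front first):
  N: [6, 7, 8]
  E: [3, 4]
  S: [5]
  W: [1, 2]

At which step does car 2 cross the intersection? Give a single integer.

Step 1 [NS]: N:car6-GO,E:wait,S:car5-GO,W:wait | queues: N=2 E=2 S=0 W=2
Step 2 [NS]: N:car7-GO,E:wait,S:empty,W:wait | queues: N=1 E=2 S=0 W=2
Step 3 [NS]: N:car8-GO,E:wait,S:empty,W:wait | queues: N=0 E=2 S=0 W=2
Step 4 [EW]: N:wait,E:car3-GO,S:wait,W:car1-GO | queues: N=0 E=1 S=0 W=1
Step 5 [EW]: N:wait,E:car4-GO,S:wait,W:car2-GO | queues: N=0 E=0 S=0 W=0
Car 2 crosses at step 5

5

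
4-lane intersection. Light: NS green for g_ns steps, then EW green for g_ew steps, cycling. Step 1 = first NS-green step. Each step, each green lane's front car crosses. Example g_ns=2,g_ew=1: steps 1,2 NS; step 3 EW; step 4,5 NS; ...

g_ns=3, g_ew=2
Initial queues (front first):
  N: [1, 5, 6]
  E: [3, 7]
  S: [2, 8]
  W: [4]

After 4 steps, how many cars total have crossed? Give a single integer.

Answer: 7

Derivation:
Step 1 [NS]: N:car1-GO,E:wait,S:car2-GO,W:wait | queues: N=2 E=2 S=1 W=1
Step 2 [NS]: N:car5-GO,E:wait,S:car8-GO,W:wait | queues: N=1 E=2 S=0 W=1
Step 3 [NS]: N:car6-GO,E:wait,S:empty,W:wait | queues: N=0 E=2 S=0 W=1
Step 4 [EW]: N:wait,E:car3-GO,S:wait,W:car4-GO | queues: N=0 E=1 S=0 W=0
Cars crossed by step 4: 7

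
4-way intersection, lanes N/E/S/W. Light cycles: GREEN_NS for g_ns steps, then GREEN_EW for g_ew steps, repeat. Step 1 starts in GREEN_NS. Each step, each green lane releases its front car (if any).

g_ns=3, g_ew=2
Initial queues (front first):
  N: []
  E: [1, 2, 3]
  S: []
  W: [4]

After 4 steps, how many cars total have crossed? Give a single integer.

Step 1 [NS]: N:empty,E:wait,S:empty,W:wait | queues: N=0 E=3 S=0 W=1
Step 2 [NS]: N:empty,E:wait,S:empty,W:wait | queues: N=0 E=3 S=0 W=1
Step 3 [NS]: N:empty,E:wait,S:empty,W:wait | queues: N=0 E=3 S=0 W=1
Step 4 [EW]: N:wait,E:car1-GO,S:wait,W:car4-GO | queues: N=0 E=2 S=0 W=0
Cars crossed by step 4: 2

Answer: 2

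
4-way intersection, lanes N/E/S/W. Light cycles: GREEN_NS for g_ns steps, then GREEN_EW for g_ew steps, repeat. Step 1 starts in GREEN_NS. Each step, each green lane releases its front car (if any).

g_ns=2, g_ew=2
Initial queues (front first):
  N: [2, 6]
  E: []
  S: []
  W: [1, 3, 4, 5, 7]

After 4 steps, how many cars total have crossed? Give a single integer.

Step 1 [NS]: N:car2-GO,E:wait,S:empty,W:wait | queues: N=1 E=0 S=0 W=5
Step 2 [NS]: N:car6-GO,E:wait,S:empty,W:wait | queues: N=0 E=0 S=0 W=5
Step 3 [EW]: N:wait,E:empty,S:wait,W:car1-GO | queues: N=0 E=0 S=0 W=4
Step 4 [EW]: N:wait,E:empty,S:wait,W:car3-GO | queues: N=0 E=0 S=0 W=3
Cars crossed by step 4: 4

Answer: 4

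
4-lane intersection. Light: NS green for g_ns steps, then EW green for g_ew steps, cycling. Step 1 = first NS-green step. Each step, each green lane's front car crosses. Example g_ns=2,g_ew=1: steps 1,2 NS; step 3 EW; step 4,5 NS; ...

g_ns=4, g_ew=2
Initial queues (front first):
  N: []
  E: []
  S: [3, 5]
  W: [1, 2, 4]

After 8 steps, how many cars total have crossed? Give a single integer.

Step 1 [NS]: N:empty,E:wait,S:car3-GO,W:wait | queues: N=0 E=0 S=1 W=3
Step 2 [NS]: N:empty,E:wait,S:car5-GO,W:wait | queues: N=0 E=0 S=0 W=3
Step 3 [NS]: N:empty,E:wait,S:empty,W:wait | queues: N=0 E=0 S=0 W=3
Step 4 [NS]: N:empty,E:wait,S:empty,W:wait | queues: N=0 E=0 S=0 W=3
Step 5 [EW]: N:wait,E:empty,S:wait,W:car1-GO | queues: N=0 E=0 S=0 W=2
Step 6 [EW]: N:wait,E:empty,S:wait,W:car2-GO | queues: N=0 E=0 S=0 W=1
Step 7 [NS]: N:empty,E:wait,S:empty,W:wait | queues: N=0 E=0 S=0 W=1
Step 8 [NS]: N:empty,E:wait,S:empty,W:wait | queues: N=0 E=0 S=0 W=1
Cars crossed by step 8: 4

Answer: 4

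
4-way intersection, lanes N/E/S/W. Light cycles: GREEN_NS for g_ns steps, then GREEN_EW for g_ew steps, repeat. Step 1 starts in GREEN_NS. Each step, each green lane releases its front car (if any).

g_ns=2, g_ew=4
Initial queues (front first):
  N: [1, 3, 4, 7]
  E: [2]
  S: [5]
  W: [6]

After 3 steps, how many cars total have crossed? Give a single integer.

Step 1 [NS]: N:car1-GO,E:wait,S:car5-GO,W:wait | queues: N=3 E=1 S=0 W=1
Step 2 [NS]: N:car3-GO,E:wait,S:empty,W:wait | queues: N=2 E=1 S=0 W=1
Step 3 [EW]: N:wait,E:car2-GO,S:wait,W:car6-GO | queues: N=2 E=0 S=0 W=0
Cars crossed by step 3: 5

Answer: 5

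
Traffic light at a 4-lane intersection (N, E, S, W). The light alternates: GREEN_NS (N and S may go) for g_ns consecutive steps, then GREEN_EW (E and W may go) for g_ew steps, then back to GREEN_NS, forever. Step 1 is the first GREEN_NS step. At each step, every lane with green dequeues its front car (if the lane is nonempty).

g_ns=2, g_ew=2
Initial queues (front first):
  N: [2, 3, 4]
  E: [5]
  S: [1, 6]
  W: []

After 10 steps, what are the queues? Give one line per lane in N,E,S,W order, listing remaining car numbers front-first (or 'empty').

Step 1 [NS]: N:car2-GO,E:wait,S:car1-GO,W:wait | queues: N=2 E=1 S=1 W=0
Step 2 [NS]: N:car3-GO,E:wait,S:car6-GO,W:wait | queues: N=1 E=1 S=0 W=0
Step 3 [EW]: N:wait,E:car5-GO,S:wait,W:empty | queues: N=1 E=0 S=0 W=0
Step 4 [EW]: N:wait,E:empty,S:wait,W:empty | queues: N=1 E=0 S=0 W=0
Step 5 [NS]: N:car4-GO,E:wait,S:empty,W:wait | queues: N=0 E=0 S=0 W=0

N: empty
E: empty
S: empty
W: empty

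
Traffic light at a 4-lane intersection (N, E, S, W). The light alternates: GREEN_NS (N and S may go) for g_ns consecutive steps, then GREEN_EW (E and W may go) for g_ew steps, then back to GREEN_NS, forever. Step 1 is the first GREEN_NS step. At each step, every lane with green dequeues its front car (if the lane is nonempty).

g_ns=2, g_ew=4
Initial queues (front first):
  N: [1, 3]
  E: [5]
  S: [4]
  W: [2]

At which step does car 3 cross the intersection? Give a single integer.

Step 1 [NS]: N:car1-GO,E:wait,S:car4-GO,W:wait | queues: N=1 E=1 S=0 W=1
Step 2 [NS]: N:car3-GO,E:wait,S:empty,W:wait | queues: N=0 E=1 S=0 W=1
Step 3 [EW]: N:wait,E:car5-GO,S:wait,W:car2-GO | queues: N=0 E=0 S=0 W=0
Car 3 crosses at step 2

2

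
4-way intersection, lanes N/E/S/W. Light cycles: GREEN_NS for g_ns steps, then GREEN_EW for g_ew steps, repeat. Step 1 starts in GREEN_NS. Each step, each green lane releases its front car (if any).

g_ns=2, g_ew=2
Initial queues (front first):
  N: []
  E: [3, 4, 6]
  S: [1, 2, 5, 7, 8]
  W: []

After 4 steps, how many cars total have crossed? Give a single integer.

Step 1 [NS]: N:empty,E:wait,S:car1-GO,W:wait | queues: N=0 E=3 S=4 W=0
Step 2 [NS]: N:empty,E:wait,S:car2-GO,W:wait | queues: N=0 E=3 S=3 W=0
Step 3 [EW]: N:wait,E:car3-GO,S:wait,W:empty | queues: N=0 E=2 S=3 W=0
Step 4 [EW]: N:wait,E:car4-GO,S:wait,W:empty | queues: N=0 E=1 S=3 W=0
Cars crossed by step 4: 4

Answer: 4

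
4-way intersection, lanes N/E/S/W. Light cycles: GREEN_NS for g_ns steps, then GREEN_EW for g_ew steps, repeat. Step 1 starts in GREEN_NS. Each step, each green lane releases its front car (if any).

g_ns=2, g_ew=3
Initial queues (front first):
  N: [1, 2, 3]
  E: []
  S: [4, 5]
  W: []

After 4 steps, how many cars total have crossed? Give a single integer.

Answer: 4

Derivation:
Step 1 [NS]: N:car1-GO,E:wait,S:car4-GO,W:wait | queues: N=2 E=0 S=1 W=0
Step 2 [NS]: N:car2-GO,E:wait,S:car5-GO,W:wait | queues: N=1 E=0 S=0 W=0
Step 3 [EW]: N:wait,E:empty,S:wait,W:empty | queues: N=1 E=0 S=0 W=0
Step 4 [EW]: N:wait,E:empty,S:wait,W:empty | queues: N=1 E=0 S=0 W=0
Cars crossed by step 4: 4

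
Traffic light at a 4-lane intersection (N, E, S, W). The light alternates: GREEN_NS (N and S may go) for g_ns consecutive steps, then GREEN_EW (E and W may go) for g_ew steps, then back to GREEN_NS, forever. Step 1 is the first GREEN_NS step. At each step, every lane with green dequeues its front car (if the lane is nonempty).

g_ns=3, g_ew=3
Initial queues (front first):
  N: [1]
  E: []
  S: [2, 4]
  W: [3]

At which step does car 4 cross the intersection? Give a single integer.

Step 1 [NS]: N:car1-GO,E:wait,S:car2-GO,W:wait | queues: N=0 E=0 S=1 W=1
Step 2 [NS]: N:empty,E:wait,S:car4-GO,W:wait | queues: N=0 E=0 S=0 W=1
Step 3 [NS]: N:empty,E:wait,S:empty,W:wait | queues: N=0 E=0 S=0 W=1
Step 4 [EW]: N:wait,E:empty,S:wait,W:car3-GO | queues: N=0 E=0 S=0 W=0
Car 4 crosses at step 2

2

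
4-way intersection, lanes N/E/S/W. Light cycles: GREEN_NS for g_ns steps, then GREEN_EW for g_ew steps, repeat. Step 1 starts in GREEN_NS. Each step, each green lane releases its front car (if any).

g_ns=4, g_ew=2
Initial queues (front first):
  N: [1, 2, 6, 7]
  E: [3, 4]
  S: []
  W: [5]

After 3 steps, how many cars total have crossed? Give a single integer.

Step 1 [NS]: N:car1-GO,E:wait,S:empty,W:wait | queues: N=3 E=2 S=0 W=1
Step 2 [NS]: N:car2-GO,E:wait,S:empty,W:wait | queues: N=2 E=2 S=0 W=1
Step 3 [NS]: N:car6-GO,E:wait,S:empty,W:wait | queues: N=1 E=2 S=0 W=1
Cars crossed by step 3: 3

Answer: 3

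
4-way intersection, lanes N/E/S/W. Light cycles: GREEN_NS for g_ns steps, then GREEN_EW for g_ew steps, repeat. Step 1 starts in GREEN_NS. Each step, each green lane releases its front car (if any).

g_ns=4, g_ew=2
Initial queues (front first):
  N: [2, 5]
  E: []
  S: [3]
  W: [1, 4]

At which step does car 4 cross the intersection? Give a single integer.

Step 1 [NS]: N:car2-GO,E:wait,S:car3-GO,W:wait | queues: N=1 E=0 S=0 W=2
Step 2 [NS]: N:car5-GO,E:wait,S:empty,W:wait | queues: N=0 E=0 S=0 W=2
Step 3 [NS]: N:empty,E:wait,S:empty,W:wait | queues: N=0 E=0 S=0 W=2
Step 4 [NS]: N:empty,E:wait,S:empty,W:wait | queues: N=0 E=0 S=0 W=2
Step 5 [EW]: N:wait,E:empty,S:wait,W:car1-GO | queues: N=0 E=0 S=0 W=1
Step 6 [EW]: N:wait,E:empty,S:wait,W:car4-GO | queues: N=0 E=0 S=0 W=0
Car 4 crosses at step 6

6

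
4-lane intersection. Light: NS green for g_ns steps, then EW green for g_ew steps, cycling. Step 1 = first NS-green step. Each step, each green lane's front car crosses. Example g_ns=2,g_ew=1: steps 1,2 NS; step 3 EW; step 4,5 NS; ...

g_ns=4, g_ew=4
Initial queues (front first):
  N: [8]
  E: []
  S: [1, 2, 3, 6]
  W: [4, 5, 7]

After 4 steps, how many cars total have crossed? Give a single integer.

Step 1 [NS]: N:car8-GO,E:wait,S:car1-GO,W:wait | queues: N=0 E=0 S=3 W=3
Step 2 [NS]: N:empty,E:wait,S:car2-GO,W:wait | queues: N=0 E=0 S=2 W=3
Step 3 [NS]: N:empty,E:wait,S:car3-GO,W:wait | queues: N=0 E=0 S=1 W=3
Step 4 [NS]: N:empty,E:wait,S:car6-GO,W:wait | queues: N=0 E=0 S=0 W=3
Cars crossed by step 4: 5

Answer: 5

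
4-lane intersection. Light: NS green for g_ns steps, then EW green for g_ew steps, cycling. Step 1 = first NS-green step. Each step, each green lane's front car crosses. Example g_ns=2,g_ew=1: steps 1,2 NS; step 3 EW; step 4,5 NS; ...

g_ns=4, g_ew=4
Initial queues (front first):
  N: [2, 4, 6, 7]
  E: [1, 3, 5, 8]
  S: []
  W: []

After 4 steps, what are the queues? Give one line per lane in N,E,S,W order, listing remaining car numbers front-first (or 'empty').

Step 1 [NS]: N:car2-GO,E:wait,S:empty,W:wait | queues: N=3 E=4 S=0 W=0
Step 2 [NS]: N:car4-GO,E:wait,S:empty,W:wait | queues: N=2 E=4 S=0 W=0
Step 3 [NS]: N:car6-GO,E:wait,S:empty,W:wait | queues: N=1 E=4 S=0 W=0
Step 4 [NS]: N:car7-GO,E:wait,S:empty,W:wait | queues: N=0 E=4 S=0 W=0

N: empty
E: 1 3 5 8
S: empty
W: empty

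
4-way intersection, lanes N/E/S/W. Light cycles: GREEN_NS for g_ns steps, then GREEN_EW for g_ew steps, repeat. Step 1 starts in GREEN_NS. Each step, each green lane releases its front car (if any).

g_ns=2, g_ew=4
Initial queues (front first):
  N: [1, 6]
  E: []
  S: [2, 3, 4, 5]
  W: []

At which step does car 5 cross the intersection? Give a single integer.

Step 1 [NS]: N:car1-GO,E:wait,S:car2-GO,W:wait | queues: N=1 E=0 S=3 W=0
Step 2 [NS]: N:car6-GO,E:wait,S:car3-GO,W:wait | queues: N=0 E=0 S=2 W=0
Step 3 [EW]: N:wait,E:empty,S:wait,W:empty | queues: N=0 E=0 S=2 W=0
Step 4 [EW]: N:wait,E:empty,S:wait,W:empty | queues: N=0 E=0 S=2 W=0
Step 5 [EW]: N:wait,E:empty,S:wait,W:empty | queues: N=0 E=0 S=2 W=0
Step 6 [EW]: N:wait,E:empty,S:wait,W:empty | queues: N=0 E=0 S=2 W=0
Step 7 [NS]: N:empty,E:wait,S:car4-GO,W:wait | queues: N=0 E=0 S=1 W=0
Step 8 [NS]: N:empty,E:wait,S:car5-GO,W:wait | queues: N=0 E=0 S=0 W=0
Car 5 crosses at step 8

8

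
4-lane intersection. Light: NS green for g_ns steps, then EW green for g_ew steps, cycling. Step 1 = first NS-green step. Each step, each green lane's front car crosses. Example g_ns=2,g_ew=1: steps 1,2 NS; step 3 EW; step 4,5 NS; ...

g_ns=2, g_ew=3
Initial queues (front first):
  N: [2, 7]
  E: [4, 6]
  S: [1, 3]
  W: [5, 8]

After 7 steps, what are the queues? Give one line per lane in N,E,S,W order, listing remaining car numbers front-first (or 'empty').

Step 1 [NS]: N:car2-GO,E:wait,S:car1-GO,W:wait | queues: N=1 E=2 S=1 W=2
Step 2 [NS]: N:car7-GO,E:wait,S:car3-GO,W:wait | queues: N=0 E=2 S=0 W=2
Step 3 [EW]: N:wait,E:car4-GO,S:wait,W:car5-GO | queues: N=0 E=1 S=0 W=1
Step 4 [EW]: N:wait,E:car6-GO,S:wait,W:car8-GO | queues: N=0 E=0 S=0 W=0

N: empty
E: empty
S: empty
W: empty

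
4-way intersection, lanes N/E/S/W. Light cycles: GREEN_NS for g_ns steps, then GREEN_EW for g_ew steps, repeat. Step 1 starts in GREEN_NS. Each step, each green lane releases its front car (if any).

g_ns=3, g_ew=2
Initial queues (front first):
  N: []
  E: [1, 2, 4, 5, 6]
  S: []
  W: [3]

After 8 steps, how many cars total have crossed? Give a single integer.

Step 1 [NS]: N:empty,E:wait,S:empty,W:wait | queues: N=0 E=5 S=0 W=1
Step 2 [NS]: N:empty,E:wait,S:empty,W:wait | queues: N=0 E=5 S=0 W=1
Step 3 [NS]: N:empty,E:wait,S:empty,W:wait | queues: N=0 E=5 S=0 W=1
Step 4 [EW]: N:wait,E:car1-GO,S:wait,W:car3-GO | queues: N=0 E=4 S=0 W=0
Step 5 [EW]: N:wait,E:car2-GO,S:wait,W:empty | queues: N=0 E=3 S=0 W=0
Step 6 [NS]: N:empty,E:wait,S:empty,W:wait | queues: N=0 E=3 S=0 W=0
Step 7 [NS]: N:empty,E:wait,S:empty,W:wait | queues: N=0 E=3 S=0 W=0
Step 8 [NS]: N:empty,E:wait,S:empty,W:wait | queues: N=0 E=3 S=0 W=0
Cars crossed by step 8: 3

Answer: 3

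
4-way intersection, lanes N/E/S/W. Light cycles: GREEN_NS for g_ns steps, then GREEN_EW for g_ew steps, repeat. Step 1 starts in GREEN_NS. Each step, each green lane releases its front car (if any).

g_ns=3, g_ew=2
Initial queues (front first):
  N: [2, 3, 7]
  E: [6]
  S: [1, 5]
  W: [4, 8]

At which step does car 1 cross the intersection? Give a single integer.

Step 1 [NS]: N:car2-GO,E:wait,S:car1-GO,W:wait | queues: N=2 E=1 S=1 W=2
Step 2 [NS]: N:car3-GO,E:wait,S:car5-GO,W:wait | queues: N=1 E=1 S=0 W=2
Step 3 [NS]: N:car7-GO,E:wait,S:empty,W:wait | queues: N=0 E=1 S=0 W=2
Step 4 [EW]: N:wait,E:car6-GO,S:wait,W:car4-GO | queues: N=0 E=0 S=0 W=1
Step 5 [EW]: N:wait,E:empty,S:wait,W:car8-GO | queues: N=0 E=0 S=0 W=0
Car 1 crosses at step 1

1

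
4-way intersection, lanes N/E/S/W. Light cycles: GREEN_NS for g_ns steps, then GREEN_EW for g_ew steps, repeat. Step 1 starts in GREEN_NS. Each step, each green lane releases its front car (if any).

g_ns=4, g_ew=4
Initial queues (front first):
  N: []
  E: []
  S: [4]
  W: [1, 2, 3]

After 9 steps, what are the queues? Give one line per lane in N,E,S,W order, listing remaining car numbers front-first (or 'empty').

Step 1 [NS]: N:empty,E:wait,S:car4-GO,W:wait | queues: N=0 E=0 S=0 W=3
Step 2 [NS]: N:empty,E:wait,S:empty,W:wait | queues: N=0 E=0 S=0 W=3
Step 3 [NS]: N:empty,E:wait,S:empty,W:wait | queues: N=0 E=0 S=0 W=3
Step 4 [NS]: N:empty,E:wait,S:empty,W:wait | queues: N=0 E=0 S=0 W=3
Step 5 [EW]: N:wait,E:empty,S:wait,W:car1-GO | queues: N=0 E=0 S=0 W=2
Step 6 [EW]: N:wait,E:empty,S:wait,W:car2-GO | queues: N=0 E=0 S=0 W=1
Step 7 [EW]: N:wait,E:empty,S:wait,W:car3-GO | queues: N=0 E=0 S=0 W=0

N: empty
E: empty
S: empty
W: empty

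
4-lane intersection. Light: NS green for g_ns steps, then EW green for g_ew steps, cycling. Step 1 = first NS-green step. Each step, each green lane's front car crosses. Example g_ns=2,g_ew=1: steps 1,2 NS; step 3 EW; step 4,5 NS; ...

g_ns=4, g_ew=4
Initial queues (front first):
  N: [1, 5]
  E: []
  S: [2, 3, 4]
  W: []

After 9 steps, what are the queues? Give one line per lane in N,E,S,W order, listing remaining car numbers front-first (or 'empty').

Step 1 [NS]: N:car1-GO,E:wait,S:car2-GO,W:wait | queues: N=1 E=0 S=2 W=0
Step 2 [NS]: N:car5-GO,E:wait,S:car3-GO,W:wait | queues: N=0 E=0 S=1 W=0
Step 3 [NS]: N:empty,E:wait,S:car4-GO,W:wait | queues: N=0 E=0 S=0 W=0

N: empty
E: empty
S: empty
W: empty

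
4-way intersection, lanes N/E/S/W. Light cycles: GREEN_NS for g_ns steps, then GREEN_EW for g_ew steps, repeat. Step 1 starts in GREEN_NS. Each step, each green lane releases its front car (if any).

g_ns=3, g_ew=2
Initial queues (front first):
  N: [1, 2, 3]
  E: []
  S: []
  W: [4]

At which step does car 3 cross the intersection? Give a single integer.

Step 1 [NS]: N:car1-GO,E:wait,S:empty,W:wait | queues: N=2 E=0 S=0 W=1
Step 2 [NS]: N:car2-GO,E:wait,S:empty,W:wait | queues: N=1 E=0 S=0 W=1
Step 3 [NS]: N:car3-GO,E:wait,S:empty,W:wait | queues: N=0 E=0 S=0 W=1
Step 4 [EW]: N:wait,E:empty,S:wait,W:car4-GO | queues: N=0 E=0 S=0 W=0
Car 3 crosses at step 3

3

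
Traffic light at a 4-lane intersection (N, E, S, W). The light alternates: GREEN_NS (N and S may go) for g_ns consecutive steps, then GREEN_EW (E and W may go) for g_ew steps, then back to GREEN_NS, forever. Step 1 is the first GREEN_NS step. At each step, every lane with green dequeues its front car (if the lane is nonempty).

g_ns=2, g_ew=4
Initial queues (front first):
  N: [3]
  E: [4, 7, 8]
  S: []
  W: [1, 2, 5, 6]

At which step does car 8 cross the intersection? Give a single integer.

Step 1 [NS]: N:car3-GO,E:wait,S:empty,W:wait | queues: N=0 E=3 S=0 W=4
Step 2 [NS]: N:empty,E:wait,S:empty,W:wait | queues: N=0 E=3 S=0 W=4
Step 3 [EW]: N:wait,E:car4-GO,S:wait,W:car1-GO | queues: N=0 E=2 S=0 W=3
Step 4 [EW]: N:wait,E:car7-GO,S:wait,W:car2-GO | queues: N=0 E=1 S=0 W=2
Step 5 [EW]: N:wait,E:car8-GO,S:wait,W:car5-GO | queues: N=0 E=0 S=0 W=1
Step 6 [EW]: N:wait,E:empty,S:wait,W:car6-GO | queues: N=0 E=0 S=0 W=0
Car 8 crosses at step 5

5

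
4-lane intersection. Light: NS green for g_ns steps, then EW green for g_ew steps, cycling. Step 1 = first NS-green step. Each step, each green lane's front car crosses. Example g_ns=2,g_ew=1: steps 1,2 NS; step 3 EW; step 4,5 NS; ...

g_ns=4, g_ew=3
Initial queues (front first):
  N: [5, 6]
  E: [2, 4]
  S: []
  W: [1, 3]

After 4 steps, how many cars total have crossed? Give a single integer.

Step 1 [NS]: N:car5-GO,E:wait,S:empty,W:wait | queues: N=1 E=2 S=0 W=2
Step 2 [NS]: N:car6-GO,E:wait,S:empty,W:wait | queues: N=0 E=2 S=0 W=2
Step 3 [NS]: N:empty,E:wait,S:empty,W:wait | queues: N=0 E=2 S=0 W=2
Step 4 [NS]: N:empty,E:wait,S:empty,W:wait | queues: N=0 E=2 S=0 W=2
Cars crossed by step 4: 2

Answer: 2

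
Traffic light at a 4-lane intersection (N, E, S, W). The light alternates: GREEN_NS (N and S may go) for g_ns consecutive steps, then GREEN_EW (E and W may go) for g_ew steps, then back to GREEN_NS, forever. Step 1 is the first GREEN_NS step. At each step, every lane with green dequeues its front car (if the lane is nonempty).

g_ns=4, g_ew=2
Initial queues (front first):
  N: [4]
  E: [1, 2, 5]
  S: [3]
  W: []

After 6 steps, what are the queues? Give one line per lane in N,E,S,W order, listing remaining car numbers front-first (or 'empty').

Step 1 [NS]: N:car4-GO,E:wait,S:car3-GO,W:wait | queues: N=0 E=3 S=0 W=0
Step 2 [NS]: N:empty,E:wait,S:empty,W:wait | queues: N=0 E=3 S=0 W=0
Step 3 [NS]: N:empty,E:wait,S:empty,W:wait | queues: N=0 E=3 S=0 W=0
Step 4 [NS]: N:empty,E:wait,S:empty,W:wait | queues: N=0 E=3 S=0 W=0
Step 5 [EW]: N:wait,E:car1-GO,S:wait,W:empty | queues: N=0 E=2 S=0 W=0
Step 6 [EW]: N:wait,E:car2-GO,S:wait,W:empty | queues: N=0 E=1 S=0 W=0

N: empty
E: 5
S: empty
W: empty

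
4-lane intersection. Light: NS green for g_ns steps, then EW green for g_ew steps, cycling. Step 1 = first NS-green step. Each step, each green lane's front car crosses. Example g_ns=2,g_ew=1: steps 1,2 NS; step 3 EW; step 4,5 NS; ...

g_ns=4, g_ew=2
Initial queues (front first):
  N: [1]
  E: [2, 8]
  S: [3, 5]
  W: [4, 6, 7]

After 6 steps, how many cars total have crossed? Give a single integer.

Step 1 [NS]: N:car1-GO,E:wait,S:car3-GO,W:wait | queues: N=0 E=2 S=1 W=3
Step 2 [NS]: N:empty,E:wait,S:car5-GO,W:wait | queues: N=0 E=2 S=0 W=3
Step 3 [NS]: N:empty,E:wait,S:empty,W:wait | queues: N=0 E=2 S=0 W=3
Step 4 [NS]: N:empty,E:wait,S:empty,W:wait | queues: N=0 E=2 S=0 W=3
Step 5 [EW]: N:wait,E:car2-GO,S:wait,W:car4-GO | queues: N=0 E=1 S=0 W=2
Step 6 [EW]: N:wait,E:car8-GO,S:wait,W:car6-GO | queues: N=0 E=0 S=0 W=1
Cars crossed by step 6: 7

Answer: 7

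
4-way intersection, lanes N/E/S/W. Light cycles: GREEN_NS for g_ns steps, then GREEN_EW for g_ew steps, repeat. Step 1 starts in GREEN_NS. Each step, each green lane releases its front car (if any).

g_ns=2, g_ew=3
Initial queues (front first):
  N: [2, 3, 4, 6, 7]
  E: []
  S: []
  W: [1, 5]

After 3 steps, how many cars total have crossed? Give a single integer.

Answer: 3

Derivation:
Step 1 [NS]: N:car2-GO,E:wait,S:empty,W:wait | queues: N=4 E=0 S=0 W=2
Step 2 [NS]: N:car3-GO,E:wait,S:empty,W:wait | queues: N=3 E=0 S=0 W=2
Step 3 [EW]: N:wait,E:empty,S:wait,W:car1-GO | queues: N=3 E=0 S=0 W=1
Cars crossed by step 3: 3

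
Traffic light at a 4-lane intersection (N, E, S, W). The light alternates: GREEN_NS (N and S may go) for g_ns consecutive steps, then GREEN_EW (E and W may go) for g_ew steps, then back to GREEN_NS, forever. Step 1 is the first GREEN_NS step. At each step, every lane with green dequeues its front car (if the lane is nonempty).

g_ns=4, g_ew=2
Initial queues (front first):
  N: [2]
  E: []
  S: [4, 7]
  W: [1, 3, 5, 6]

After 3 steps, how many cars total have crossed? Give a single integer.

Answer: 3

Derivation:
Step 1 [NS]: N:car2-GO,E:wait,S:car4-GO,W:wait | queues: N=0 E=0 S=1 W=4
Step 2 [NS]: N:empty,E:wait,S:car7-GO,W:wait | queues: N=0 E=0 S=0 W=4
Step 3 [NS]: N:empty,E:wait,S:empty,W:wait | queues: N=0 E=0 S=0 W=4
Cars crossed by step 3: 3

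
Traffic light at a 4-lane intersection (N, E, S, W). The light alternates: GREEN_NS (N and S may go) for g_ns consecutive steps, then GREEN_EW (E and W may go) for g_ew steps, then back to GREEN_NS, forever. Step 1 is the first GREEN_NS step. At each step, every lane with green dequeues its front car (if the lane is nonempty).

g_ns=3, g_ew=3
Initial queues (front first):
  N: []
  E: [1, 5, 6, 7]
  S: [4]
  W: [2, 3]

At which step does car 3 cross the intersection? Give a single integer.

Step 1 [NS]: N:empty,E:wait,S:car4-GO,W:wait | queues: N=0 E=4 S=0 W=2
Step 2 [NS]: N:empty,E:wait,S:empty,W:wait | queues: N=0 E=4 S=0 W=2
Step 3 [NS]: N:empty,E:wait,S:empty,W:wait | queues: N=0 E=4 S=0 W=2
Step 4 [EW]: N:wait,E:car1-GO,S:wait,W:car2-GO | queues: N=0 E=3 S=0 W=1
Step 5 [EW]: N:wait,E:car5-GO,S:wait,W:car3-GO | queues: N=0 E=2 S=0 W=0
Step 6 [EW]: N:wait,E:car6-GO,S:wait,W:empty | queues: N=0 E=1 S=0 W=0
Step 7 [NS]: N:empty,E:wait,S:empty,W:wait | queues: N=0 E=1 S=0 W=0
Step 8 [NS]: N:empty,E:wait,S:empty,W:wait | queues: N=0 E=1 S=0 W=0
Step 9 [NS]: N:empty,E:wait,S:empty,W:wait | queues: N=0 E=1 S=0 W=0
Step 10 [EW]: N:wait,E:car7-GO,S:wait,W:empty | queues: N=0 E=0 S=0 W=0
Car 3 crosses at step 5

5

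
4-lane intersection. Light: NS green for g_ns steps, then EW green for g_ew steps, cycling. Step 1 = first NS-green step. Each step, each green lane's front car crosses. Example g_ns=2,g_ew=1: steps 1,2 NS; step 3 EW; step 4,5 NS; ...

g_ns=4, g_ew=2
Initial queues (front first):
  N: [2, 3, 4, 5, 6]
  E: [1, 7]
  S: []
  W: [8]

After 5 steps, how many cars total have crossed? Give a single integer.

Step 1 [NS]: N:car2-GO,E:wait,S:empty,W:wait | queues: N=4 E=2 S=0 W=1
Step 2 [NS]: N:car3-GO,E:wait,S:empty,W:wait | queues: N=3 E=2 S=0 W=1
Step 3 [NS]: N:car4-GO,E:wait,S:empty,W:wait | queues: N=2 E=2 S=0 W=1
Step 4 [NS]: N:car5-GO,E:wait,S:empty,W:wait | queues: N=1 E=2 S=0 W=1
Step 5 [EW]: N:wait,E:car1-GO,S:wait,W:car8-GO | queues: N=1 E=1 S=0 W=0
Cars crossed by step 5: 6

Answer: 6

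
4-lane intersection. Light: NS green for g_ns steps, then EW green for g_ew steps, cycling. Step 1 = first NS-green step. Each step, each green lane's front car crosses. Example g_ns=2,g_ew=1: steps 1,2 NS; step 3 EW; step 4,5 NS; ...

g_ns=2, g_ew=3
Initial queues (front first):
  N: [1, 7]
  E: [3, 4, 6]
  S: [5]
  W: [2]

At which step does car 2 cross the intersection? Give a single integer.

Step 1 [NS]: N:car1-GO,E:wait,S:car5-GO,W:wait | queues: N=1 E=3 S=0 W=1
Step 2 [NS]: N:car7-GO,E:wait,S:empty,W:wait | queues: N=0 E=3 S=0 W=1
Step 3 [EW]: N:wait,E:car3-GO,S:wait,W:car2-GO | queues: N=0 E=2 S=0 W=0
Step 4 [EW]: N:wait,E:car4-GO,S:wait,W:empty | queues: N=0 E=1 S=0 W=0
Step 5 [EW]: N:wait,E:car6-GO,S:wait,W:empty | queues: N=0 E=0 S=0 W=0
Car 2 crosses at step 3

3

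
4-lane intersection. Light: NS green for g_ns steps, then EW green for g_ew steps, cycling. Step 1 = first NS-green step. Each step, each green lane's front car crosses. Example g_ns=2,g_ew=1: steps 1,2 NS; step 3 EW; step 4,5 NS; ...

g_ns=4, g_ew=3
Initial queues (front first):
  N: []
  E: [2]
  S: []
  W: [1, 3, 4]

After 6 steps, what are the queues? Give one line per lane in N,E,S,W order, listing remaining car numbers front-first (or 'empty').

Step 1 [NS]: N:empty,E:wait,S:empty,W:wait | queues: N=0 E=1 S=0 W=3
Step 2 [NS]: N:empty,E:wait,S:empty,W:wait | queues: N=0 E=1 S=0 W=3
Step 3 [NS]: N:empty,E:wait,S:empty,W:wait | queues: N=0 E=1 S=0 W=3
Step 4 [NS]: N:empty,E:wait,S:empty,W:wait | queues: N=0 E=1 S=0 W=3
Step 5 [EW]: N:wait,E:car2-GO,S:wait,W:car1-GO | queues: N=0 E=0 S=0 W=2
Step 6 [EW]: N:wait,E:empty,S:wait,W:car3-GO | queues: N=0 E=0 S=0 W=1

N: empty
E: empty
S: empty
W: 4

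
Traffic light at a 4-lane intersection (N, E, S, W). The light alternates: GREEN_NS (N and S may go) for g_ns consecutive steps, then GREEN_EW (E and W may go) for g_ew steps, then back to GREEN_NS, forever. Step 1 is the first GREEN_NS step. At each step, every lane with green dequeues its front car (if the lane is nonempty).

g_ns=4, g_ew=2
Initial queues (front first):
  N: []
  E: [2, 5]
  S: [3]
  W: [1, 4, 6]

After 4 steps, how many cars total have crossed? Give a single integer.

Answer: 1

Derivation:
Step 1 [NS]: N:empty,E:wait,S:car3-GO,W:wait | queues: N=0 E=2 S=0 W=3
Step 2 [NS]: N:empty,E:wait,S:empty,W:wait | queues: N=0 E=2 S=0 W=3
Step 3 [NS]: N:empty,E:wait,S:empty,W:wait | queues: N=0 E=2 S=0 W=3
Step 4 [NS]: N:empty,E:wait,S:empty,W:wait | queues: N=0 E=2 S=0 W=3
Cars crossed by step 4: 1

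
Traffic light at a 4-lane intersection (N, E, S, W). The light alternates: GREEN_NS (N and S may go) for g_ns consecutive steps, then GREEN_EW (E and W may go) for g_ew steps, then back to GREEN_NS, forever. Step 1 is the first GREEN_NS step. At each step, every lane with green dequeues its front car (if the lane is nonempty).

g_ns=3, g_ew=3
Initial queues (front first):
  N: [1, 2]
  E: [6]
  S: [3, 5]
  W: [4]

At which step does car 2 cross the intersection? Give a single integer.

Step 1 [NS]: N:car1-GO,E:wait,S:car3-GO,W:wait | queues: N=1 E=1 S=1 W=1
Step 2 [NS]: N:car2-GO,E:wait,S:car5-GO,W:wait | queues: N=0 E=1 S=0 W=1
Step 3 [NS]: N:empty,E:wait,S:empty,W:wait | queues: N=0 E=1 S=0 W=1
Step 4 [EW]: N:wait,E:car6-GO,S:wait,W:car4-GO | queues: N=0 E=0 S=0 W=0
Car 2 crosses at step 2

2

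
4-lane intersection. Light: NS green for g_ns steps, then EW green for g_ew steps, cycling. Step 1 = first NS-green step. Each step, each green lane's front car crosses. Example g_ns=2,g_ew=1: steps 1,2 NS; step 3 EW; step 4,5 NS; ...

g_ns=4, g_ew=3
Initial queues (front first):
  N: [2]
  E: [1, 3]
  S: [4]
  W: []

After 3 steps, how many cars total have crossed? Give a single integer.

Answer: 2

Derivation:
Step 1 [NS]: N:car2-GO,E:wait,S:car4-GO,W:wait | queues: N=0 E=2 S=0 W=0
Step 2 [NS]: N:empty,E:wait,S:empty,W:wait | queues: N=0 E=2 S=0 W=0
Step 3 [NS]: N:empty,E:wait,S:empty,W:wait | queues: N=0 E=2 S=0 W=0
Cars crossed by step 3: 2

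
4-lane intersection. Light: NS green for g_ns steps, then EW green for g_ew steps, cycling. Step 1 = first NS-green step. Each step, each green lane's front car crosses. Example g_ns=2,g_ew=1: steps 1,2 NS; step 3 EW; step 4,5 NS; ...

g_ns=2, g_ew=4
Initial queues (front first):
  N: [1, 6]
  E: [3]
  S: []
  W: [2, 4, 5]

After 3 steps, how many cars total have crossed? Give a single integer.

Step 1 [NS]: N:car1-GO,E:wait,S:empty,W:wait | queues: N=1 E=1 S=0 W=3
Step 2 [NS]: N:car6-GO,E:wait,S:empty,W:wait | queues: N=0 E=1 S=0 W=3
Step 3 [EW]: N:wait,E:car3-GO,S:wait,W:car2-GO | queues: N=0 E=0 S=0 W=2
Cars crossed by step 3: 4

Answer: 4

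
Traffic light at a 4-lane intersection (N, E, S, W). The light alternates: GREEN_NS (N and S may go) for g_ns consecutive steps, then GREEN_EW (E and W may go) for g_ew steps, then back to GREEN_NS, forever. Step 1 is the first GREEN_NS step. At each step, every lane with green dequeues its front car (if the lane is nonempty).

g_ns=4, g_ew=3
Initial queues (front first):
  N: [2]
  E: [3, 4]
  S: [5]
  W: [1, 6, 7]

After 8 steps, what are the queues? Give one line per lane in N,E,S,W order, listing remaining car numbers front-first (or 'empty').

Step 1 [NS]: N:car2-GO,E:wait,S:car5-GO,W:wait | queues: N=0 E=2 S=0 W=3
Step 2 [NS]: N:empty,E:wait,S:empty,W:wait | queues: N=0 E=2 S=0 W=3
Step 3 [NS]: N:empty,E:wait,S:empty,W:wait | queues: N=0 E=2 S=0 W=3
Step 4 [NS]: N:empty,E:wait,S:empty,W:wait | queues: N=0 E=2 S=0 W=3
Step 5 [EW]: N:wait,E:car3-GO,S:wait,W:car1-GO | queues: N=0 E=1 S=0 W=2
Step 6 [EW]: N:wait,E:car4-GO,S:wait,W:car6-GO | queues: N=0 E=0 S=0 W=1
Step 7 [EW]: N:wait,E:empty,S:wait,W:car7-GO | queues: N=0 E=0 S=0 W=0

N: empty
E: empty
S: empty
W: empty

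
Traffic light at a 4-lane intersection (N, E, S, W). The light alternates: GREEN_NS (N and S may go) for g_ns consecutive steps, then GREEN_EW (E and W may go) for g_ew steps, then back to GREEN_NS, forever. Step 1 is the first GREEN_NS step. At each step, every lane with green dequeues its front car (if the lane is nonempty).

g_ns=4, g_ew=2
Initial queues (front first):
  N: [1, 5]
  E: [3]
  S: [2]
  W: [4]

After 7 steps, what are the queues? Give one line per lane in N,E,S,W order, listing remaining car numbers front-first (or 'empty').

Step 1 [NS]: N:car1-GO,E:wait,S:car2-GO,W:wait | queues: N=1 E=1 S=0 W=1
Step 2 [NS]: N:car5-GO,E:wait,S:empty,W:wait | queues: N=0 E=1 S=0 W=1
Step 3 [NS]: N:empty,E:wait,S:empty,W:wait | queues: N=0 E=1 S=0 W=1
Step 4 [NS]: N:empty,E:wait,S:empty,W:wait | queues: N=0 E=1 S=0 W=1
Step 5 [EW]: N:wait,E:car3-GO,S:wait,W:car4-GO | queues: N=0 E=0 S=0 W=0

N: empty
E: empty
S: empty
W: empty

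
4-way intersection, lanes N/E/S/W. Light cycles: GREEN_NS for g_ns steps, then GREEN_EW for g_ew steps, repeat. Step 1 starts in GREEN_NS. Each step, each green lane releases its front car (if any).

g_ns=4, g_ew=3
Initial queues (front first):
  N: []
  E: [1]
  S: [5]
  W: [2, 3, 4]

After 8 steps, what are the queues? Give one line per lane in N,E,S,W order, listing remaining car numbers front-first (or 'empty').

Step 1 [NS]: N:empty,E:wait,S:car5-GO,W:wait | queues: N=0 E=1 S=0 W=3
Step 2 [NS]: N:empty,E:wait,S:empty,W:wait | queues: N=0 E=1 S=0 W=3
Step 3 [NS]: N:empty,E:wait,S:empty,W:wait | queues: N=0 E=1 S=0 W=3
Step 4 [NS]: N:empty,E:wait,S:empty,W:wait | queues: N=0 E=1 S=0 W=3
Step 5 [EW]: N:wait,E:car1-GO,S:wait,W:car2-GO | queues: N=0 E=0 S=0 W=2
Step 6 [EW]: N:wait,E:empty,S:wait,W:car3-GO | queues: N=0 E=0 S=0 W=1
Step 7 [EW]: N:wait,E:empty,S:wait,W:car4-GO | queues: N=0 E=0 S=0 W=0

N: empty
E: empty
S: empty
W: empty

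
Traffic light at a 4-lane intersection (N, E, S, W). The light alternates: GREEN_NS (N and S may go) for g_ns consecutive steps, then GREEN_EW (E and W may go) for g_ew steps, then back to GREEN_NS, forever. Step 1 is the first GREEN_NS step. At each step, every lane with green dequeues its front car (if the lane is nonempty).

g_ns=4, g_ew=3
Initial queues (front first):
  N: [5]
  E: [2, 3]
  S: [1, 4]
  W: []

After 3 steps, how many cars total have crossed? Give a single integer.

Answer: 3

Derivation:
Step 1 [NS]: N:car5-GO,E:wait,S:car1-GO,W:wait | queues: N=0 E=2 S=1 W=0
Step 2 [NS]: N:empty,E:wait,S:car4-GO,W:wait | queues: N=0 E=2 S=0 W=0
Step 3 [NS]: N:empty,E:wait,S:empty,W:wait | queues: N=0 E=2 S=0 W=0
Cars crossed by step 3: 3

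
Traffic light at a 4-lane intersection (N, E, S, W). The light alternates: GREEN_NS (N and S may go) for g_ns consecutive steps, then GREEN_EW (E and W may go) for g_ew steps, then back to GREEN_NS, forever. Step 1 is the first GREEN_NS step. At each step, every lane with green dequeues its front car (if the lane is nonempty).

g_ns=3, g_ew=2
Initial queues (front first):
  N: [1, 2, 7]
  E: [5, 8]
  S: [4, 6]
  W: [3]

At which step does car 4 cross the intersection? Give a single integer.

Step 1 [NS]: N:car1-GO,E:wait,S:car4-GO,W:wait | queues: N=2 E=2 S=1 W=1
Step 2 [NS]: N:car2-GO,E:wait,S:car6-GO,W:wait | queues: N=1 E=2 S=0 W=1
Step 3 [NS]: N:car7-GO,E:wait,S:empty,W:wait | queues: N=0 E=2 S=0 W=1
Step 4 [EW]: N:wait,E:car5-GO,S:wait,W:car3-GO | queues: N=0 E=1 S=0 W=0
Step 5 [EW]: N:wait,E:car8-GO,S:wait,W:empty | queues: N=0 E=0 S=0 W=0
Car 4 crosses at step 1

1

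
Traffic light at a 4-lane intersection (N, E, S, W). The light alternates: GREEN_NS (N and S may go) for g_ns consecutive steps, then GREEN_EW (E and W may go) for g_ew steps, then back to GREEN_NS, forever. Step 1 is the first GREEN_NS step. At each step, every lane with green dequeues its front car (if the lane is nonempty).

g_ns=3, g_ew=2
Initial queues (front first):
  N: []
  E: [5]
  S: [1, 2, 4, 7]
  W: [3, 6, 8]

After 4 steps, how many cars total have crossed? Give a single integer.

Step 1 [NS]: N:empty,E:wait,S:car1-GO,W:wait | queues: N=0 E=1 S=3 W=3
Step 2 [NS]: N:empty,E:wait,S:car2-GO,W:wait | queues: N=0 E=1 S=2 W=3
Step 3 [NS]: N:empty,E:wait,S:car4-GO,W:wait | queues: N=0 E=1 S=1 W=3
Step 4 [EW]: N:wait,E:car5-GO,S:wait,W:car3-GO | queues: N=0 E=0 S=1 W=2
Cars crossed by step 4: 5

Answer: 5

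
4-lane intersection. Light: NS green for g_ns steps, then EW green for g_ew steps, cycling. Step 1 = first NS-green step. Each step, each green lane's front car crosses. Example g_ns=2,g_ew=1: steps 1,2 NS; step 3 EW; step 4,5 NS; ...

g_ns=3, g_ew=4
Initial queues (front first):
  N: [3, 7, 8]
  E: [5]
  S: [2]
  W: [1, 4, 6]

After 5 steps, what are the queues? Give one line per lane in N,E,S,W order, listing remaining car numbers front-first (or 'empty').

Step 1 [NS]: N:car3-GO,E:wait,S:car2-GO,W:wait | queues: N=2 E=1 S=0 W=3
Step 2 [NS]: N:car7-GO,E:wait,S:empty,W:wait | queues: N=1 E=1 S=0 W=3
Step 3 [NS]: N:car8-GO,E:wait,S:empty,W:wait | queues: N=0 E=1 S=0 W=3
Step 4 [EW]: N:wait,E:car5-GO,S:wait,W:car1-GO | queues: N=0 E=0 S=0 W=2
Step 5 [EW]: N:wait,E:empty,S:wait,W:car4-GO | queues: N=0 E=0 S=0 W=1

N: empty
E: empty
S: empty
W: 6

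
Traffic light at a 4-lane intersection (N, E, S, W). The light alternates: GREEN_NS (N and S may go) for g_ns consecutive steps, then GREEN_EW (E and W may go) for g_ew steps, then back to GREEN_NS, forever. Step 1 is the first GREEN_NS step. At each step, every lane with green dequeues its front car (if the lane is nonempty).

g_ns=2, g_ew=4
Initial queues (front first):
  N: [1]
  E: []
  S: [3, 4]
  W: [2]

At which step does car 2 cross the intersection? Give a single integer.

Step 1 [NS]: N:car1-GO,E:wait,S:car3-GO,W:wait | queues: N=0 E=0 S=1 W=1
Step 2 [NS]: N:empty,E:wait,S:car4-GO,W:wait | queues: N=0 E=0 S=0 W=1
Step 3 [EW]: N:wait,E:empty,S:wait,W:car2-GO | queues: N=0 E=0 S=0 W=0
Car 2 crosses at step 3

3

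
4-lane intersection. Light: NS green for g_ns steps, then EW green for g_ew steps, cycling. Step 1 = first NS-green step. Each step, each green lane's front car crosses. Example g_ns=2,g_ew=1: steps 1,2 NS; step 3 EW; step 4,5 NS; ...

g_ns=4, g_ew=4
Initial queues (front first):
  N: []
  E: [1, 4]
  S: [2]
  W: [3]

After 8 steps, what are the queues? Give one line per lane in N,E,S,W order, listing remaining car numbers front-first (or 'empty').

Step 1 [NS]: N:empty,E:wait,S:car2-GO,W:wait | queues: N=0 E=2 S=0 W=1
Step 2 [NS]: N:empty,E:wait,S:empty,W:wait | queues: N=0 E=2 S=0 W=1
Step 3 [NS]: N:empty,E:wait,S:empty,W:wait | queues: N=0 E=2 S=0 W=1
Step 4 [NS]: N:empty,E:wait,S:empty,W:wait | queues: N=0 E=2 S=0 W=1
Step 5 [EW]: N:wait,E:car1-GO,S:wait,W:car3-GO | queues: N=0 E=1 S=0 W=0
Step 6 [EW]: N:wait,E:car4-GO,S:wait,W:empty | queues: N=0 E=0 S=0 W=0

N: empty
E: empty
S: empty
W: empty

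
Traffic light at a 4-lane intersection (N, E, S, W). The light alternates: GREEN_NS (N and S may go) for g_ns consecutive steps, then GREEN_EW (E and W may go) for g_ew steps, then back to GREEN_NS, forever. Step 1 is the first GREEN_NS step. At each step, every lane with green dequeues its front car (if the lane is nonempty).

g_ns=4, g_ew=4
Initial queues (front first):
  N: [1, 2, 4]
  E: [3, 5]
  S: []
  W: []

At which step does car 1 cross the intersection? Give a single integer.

Step 1 [NS]: N:car1-GO,E:wait,S:empty,W:wait | queues: N=2 E=2 S=0 W=0
Step 2 [NS]: N:car2-GO,E:wait,S:empty,W:wait | queues: N=1 E=2 S=0 W=0
Step 3 [NS]: N:car4-GO,E:wait,S:empty,W:wait | queues: N=0 E=2 S=0 W=0
Step 4 [NS]: N:empty,E:wait,S:empty,W:wait | queues: N=0 E=2 S=0 W=0
Step 5 [EW]: N:wait,E:car3-GO,S:wait,W:empty | queues: N=0 E=1 S=0 W=0
Step 6 [EW]: N:wait,E:car5-GO,S:wait,W:empty | queues: N=0 E=0 S=0 W=0
Car 1 crosses at step 1

1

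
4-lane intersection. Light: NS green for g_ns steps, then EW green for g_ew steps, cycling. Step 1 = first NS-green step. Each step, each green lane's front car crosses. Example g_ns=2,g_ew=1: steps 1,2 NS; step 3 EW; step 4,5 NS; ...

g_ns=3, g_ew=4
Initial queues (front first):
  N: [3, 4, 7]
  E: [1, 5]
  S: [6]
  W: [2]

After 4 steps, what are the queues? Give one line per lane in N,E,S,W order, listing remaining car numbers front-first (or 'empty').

Step 1 [NS]: N:car3-GO,E:wait,S:car6-GO,W:wait | queues: N=2 E=2 S=0 W=1
Step 2 [NS]: N:car4-GO,E:wait,S:empty,W:wait | queues: N=1 E=2 S=0 W=1
Step 3 [NS]: N:car7-GO,E:wait,S:empty,W:wait | queues: N=0 E=2 S=0 W=1
Step 4 [EW]: N:wait,E:car1-GO,S:wait,W:car2-GO | queues: N=0 E=1 S=0 W=0

N: empty
E: 5
S: empty
W: empty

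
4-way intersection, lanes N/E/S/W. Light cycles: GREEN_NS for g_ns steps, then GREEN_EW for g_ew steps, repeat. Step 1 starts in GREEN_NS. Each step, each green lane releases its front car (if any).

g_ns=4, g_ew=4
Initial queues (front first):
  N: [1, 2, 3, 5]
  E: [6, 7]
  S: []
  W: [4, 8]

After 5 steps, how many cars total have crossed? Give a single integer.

Answer: 6

Derivation:
Step 1 [NS]: N:car1-GO,E:wait,S:empty,W:wait | queues: N=3 E=2 S=0 W=2
Step 2 [NS]: N:car2-GO,E:wait,S:empty,W:wait | queues: N=2 E=2 S=0 W=2
Step 3 [NS]: N:car3-GO,E:wait,S:empty,W:wait | queues: N=1 E=2 S=0 W=2
Step 4 [NS]: N:car5-GO,E:wait,S:empty,W:wait | queues: N=0 E=2 S=0 W=2
Step 5 [EW]: N:wait,E:car6-GO,S:wait,W:car4-GO | queues: N=0 E=1 S=0 W=1
Cars crossed by step 5: 6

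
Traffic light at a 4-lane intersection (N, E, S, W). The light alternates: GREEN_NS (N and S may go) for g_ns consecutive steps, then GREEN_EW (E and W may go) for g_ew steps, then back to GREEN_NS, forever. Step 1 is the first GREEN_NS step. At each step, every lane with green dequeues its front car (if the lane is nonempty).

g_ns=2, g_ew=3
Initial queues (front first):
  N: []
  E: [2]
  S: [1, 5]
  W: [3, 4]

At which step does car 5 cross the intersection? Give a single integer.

Step 1 [NS]: N:empty,E:wait,S:car1-GO,W:wait | queues: N=0 E=1 S=1 W=2
Step 2 [NS]: N:empty,E:wait,S:car5-GO,W:wait | queues: N=0 E=1 S=0 W=2
Step 3 [EW]: N:wait,E:car2-GO,S:wait,W:car3-GO | queues: N=0 E=0 S=0 W=1
Step 4 [EW]: N:wait,E:empty,S:wait,W:car4-GO | queues: N=0 E=0 S=0 W=0
Car 5 crosses at step 2

2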